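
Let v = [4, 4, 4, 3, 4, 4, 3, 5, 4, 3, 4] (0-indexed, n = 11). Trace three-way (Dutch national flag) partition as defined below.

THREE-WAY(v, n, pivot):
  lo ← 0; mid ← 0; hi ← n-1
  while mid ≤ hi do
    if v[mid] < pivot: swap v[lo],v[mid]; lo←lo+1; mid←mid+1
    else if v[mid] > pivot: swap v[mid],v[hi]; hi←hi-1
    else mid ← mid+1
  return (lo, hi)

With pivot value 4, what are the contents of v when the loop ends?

[3, 3, 3, 4, 4, 4, 4, 4, 4, 4, 5]

lo=0 mid=0 hi=10
4=4: mid=1
4=4: mid=2
4=4: mid=3
3<4: swap(0,3), lo=1 mid=4 ⇒ [3, 4, 4, 4, 4, 4, 3, 5, 4, 3, 4]
4=4: mid=5
4=4: mid=6
3<4: swap(1,6), lo=2 mid=7 ⇒ [3, 3, 4, 4, 4, 4, 4, 5, 4, 3, 4]
5>4: swap(7,10), hi=9 ⇒ [3, 3, 4, 4, 4, 4, 4, 4, 4, 3, 5]
4=4: mid=8
4=4: mid=9
3<4: swap(2,9), lo=3 mid=10 ⇒ [3, 3, 3, 4, 4, 4, 4, 4, 4, 4, 5]
done. lo=3 hi=9; v=[3, 3, 3, 4, 4, 4, 4, 4, 4, 4, 5]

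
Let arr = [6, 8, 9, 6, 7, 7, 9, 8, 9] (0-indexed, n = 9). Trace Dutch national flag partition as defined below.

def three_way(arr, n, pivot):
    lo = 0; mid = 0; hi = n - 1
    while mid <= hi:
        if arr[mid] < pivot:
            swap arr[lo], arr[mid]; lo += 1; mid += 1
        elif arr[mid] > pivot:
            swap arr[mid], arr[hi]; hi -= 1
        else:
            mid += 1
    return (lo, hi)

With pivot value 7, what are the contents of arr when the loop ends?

[6, 6, 7, 7, 9, 9, 8, 9, 8]

lo=0 mid=0 hi=8
6<7: swap(0,0), lo=1 mid=1 ⇒ [6, 8, 9, 6, 7, 7, 9, 8, 9]
8>7: swap(1,8), hi=7 ⇒ [6, 9, 9, 6, 7, 7, 9, 8, 8]
9>7: swap(1,7), hi=6 ⇒ [6, 8, 9, 6, 7, 7, 9, 9, 8]
8>7: swap(1,6), hi=5 ⇒ [6, 9, 9, 6, 7, 7, 8, 9, 8]
9>7: swap(1,5), hi=4 ⇒ [6, 7, 9, 6, 7, 9, 8, 9, 8]
7=7: mid=2
9>7: swap(2,4), hi=3 ⇒ [6, 7, 7, 6, 9, 9, 8, 9, 8]
7=7: mid=3
6<7: swap(1,3), lo=2 mid=4 ⇒ [6, 6, 7, 7, 9, 9, 8, 9, 8]
done. lo=2 hi=3; arr=[6, 6, 7, 7, 9, 9, 8, 9, 8]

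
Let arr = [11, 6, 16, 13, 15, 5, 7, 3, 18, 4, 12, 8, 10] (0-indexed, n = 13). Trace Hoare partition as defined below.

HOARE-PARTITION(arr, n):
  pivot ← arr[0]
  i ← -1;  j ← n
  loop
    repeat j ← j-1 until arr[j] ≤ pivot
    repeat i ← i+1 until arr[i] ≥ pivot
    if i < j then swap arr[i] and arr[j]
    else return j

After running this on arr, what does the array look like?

pivot = arr[0] = 11; i = -1, j = 13
j→12 (arr[12]=10≤11), i→0 (arr[0]=11≥11); i<j, swap → [10, 6, 16, 13, 15, 5, 7, 3, 18, 4, 12, 8, 11]
j→11 (arr[11]=8≤11), i→2 (arr[2]=16≥11); i<j, swap → [10, 6, 8, 13, 15, 5, 7, 3, 18, 4, 12, 16, 11]
j→9 (arr[9]=4≤11), i→3 (arr[3]=13≥11); i<j, swap → [10, 6, 8, 4, 15, 5, 7, 3, 18, 13, 12, 16, 11]
j→7 (arr[7]=3≤11), i→4 (arr[4]=15≥11); i<j, swap → [10, 6, 8, 4, 3, 5, 7, 15, 18, 13, 12, 16, 11]
j→6, i→7; i≥j, return j=6. arr = [10, 6, 8, 4, 3, 5, 7, 15, 18, 13, 12, 16, 11]

[10, 6, 8, 4, 3, 5, 7, 15, 18, 13, 12, 16, 11]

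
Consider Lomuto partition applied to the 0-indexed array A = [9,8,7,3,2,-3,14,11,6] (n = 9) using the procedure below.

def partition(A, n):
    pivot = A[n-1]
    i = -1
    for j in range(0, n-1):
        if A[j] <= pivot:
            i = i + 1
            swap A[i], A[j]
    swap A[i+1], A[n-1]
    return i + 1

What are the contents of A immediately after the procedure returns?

pivot = A[8] = 6; i = -1
j=0: A[0]=9 > 6 → no swap
j=1: A[1]=8 > 6 → no swap
j=2: A[2]=7 > 6 → no swap
j=3: A[3]=3 ≤ 6 → i=0, swap A[0],A[3] → [3,8,7,9,2,-3,14,11,6]
j=4: A[4]=2 ≤ 6 → i=1, swap A[1],A[4] → [3,2,7,9,8,-3,14,11,6]
j=5: A[5]=-3 ≤ 6 → i=2, swap A[2],A[5] → [3,2,-3,9,8,7,14,11,6]
j=6: A[6]=14 > 6 → no swap
j=7: A[7]=11 > 6 → no swap
final swap A[3],A[8] → [3,2,-3,6,8,7,14,11,9]; return 3

[3,2,-3,6,8,7,14,11,9]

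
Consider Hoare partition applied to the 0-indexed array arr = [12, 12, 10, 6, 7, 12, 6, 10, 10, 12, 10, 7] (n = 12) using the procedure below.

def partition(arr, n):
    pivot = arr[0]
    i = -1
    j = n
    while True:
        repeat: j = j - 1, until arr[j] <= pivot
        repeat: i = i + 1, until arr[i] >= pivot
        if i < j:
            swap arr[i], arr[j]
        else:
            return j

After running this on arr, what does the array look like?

[7, 10, 10, 6, 7, 12, 6, 10, 10, 12, 12, 12]

pivot = arr[0] = 12; i = -1, j = 12
j→11 (arr[11]=7≤12), i→0 (arr[0]=12≥12); i<j, swap → [7, 12, 10, 6, 7, 12, 6, 10, 10, 12, 10, 12]
j→10 (arr[10]=10≤12), i→1 (arr[1]=12≥12); i<j, swap → [7, 10, 10, 6, 7, 12, 6, 10, 10, 12, 12, 12]
j→9 (arr[9]=12≤12), i→5 (arr[5]=12≥12); i<j, swap → [7, 10, 10, 6, 7, 12, 6, 10, 10, 12, 12, 12]
j→8, i→9; i≥j, return j=8. arr = [7, 10, 10, 6, 7, 12, 6, 10, 10, 12, 12, 12]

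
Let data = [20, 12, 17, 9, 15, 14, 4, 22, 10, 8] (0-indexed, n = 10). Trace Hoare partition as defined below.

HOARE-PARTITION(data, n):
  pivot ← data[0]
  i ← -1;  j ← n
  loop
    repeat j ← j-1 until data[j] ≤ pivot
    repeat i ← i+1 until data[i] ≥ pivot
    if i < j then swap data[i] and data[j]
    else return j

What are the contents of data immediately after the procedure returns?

[8, 12, 17, 9, 15, 14, 4, 10, 22, 20]

pivot = data[0] = 20; i = -1, j = 10
j→9 (data[9]=8≤20), i→0 (data[0]=20≥20); i<j, swap → [8, 12, 17, 9, 15, 14, 4, 22, 10, 20]
j→8 (data[8]=10≤20), i→7 (data[7]=22≥20); i<j, swap → [8, 12, 17, 9, 15, 14, 4, 10, 22, 20]
j→7, i→8; i≥j, return j=7. data = [8, 12, 17, 9, 15, 14, 4, 10, 22, 20]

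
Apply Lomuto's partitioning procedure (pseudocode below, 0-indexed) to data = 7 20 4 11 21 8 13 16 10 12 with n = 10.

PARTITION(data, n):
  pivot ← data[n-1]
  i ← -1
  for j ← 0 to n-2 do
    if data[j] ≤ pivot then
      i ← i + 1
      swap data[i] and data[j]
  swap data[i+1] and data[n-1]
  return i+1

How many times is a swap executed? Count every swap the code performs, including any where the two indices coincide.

6

pivot = data[9] = 12; i = -1
j=0: data[0]=7 ≤ 12 → i=0, swap data[0],data[0] (no change) → 7 20 4 11 21 8 13 16 10 12
j=1: data[1]=20 > 12 → no swap
j=2: data[2]=4 ≤ 12 → i=1, swap data[1],data[2] → 7 4 20 11 21 8 13 16 10 12
j=3: data[3]=11 ≤ 12 → i=2, swap data[2],data[3] → 7 4 11 20 21 8 13 16 10 12
j=4: data[4]=21 > 12 → no swap
j=5: data[5]=8 ≤ 12 → i=3, swap data[3],data[5] → 7 4 11 8 21 20 13 16 10 12
j=6: data[6]=13 > 12 → no swap
j=7: data[7]=16 > 12 → no swap
j=8: data[8]=10 ≤ 12 → i=4, swap data[4],data[8] → 7 4 11 8 10 20 13 16 21 12
final swap data[5],data[9] → 7 4 11 8 10 12 13 16 21 20; return 5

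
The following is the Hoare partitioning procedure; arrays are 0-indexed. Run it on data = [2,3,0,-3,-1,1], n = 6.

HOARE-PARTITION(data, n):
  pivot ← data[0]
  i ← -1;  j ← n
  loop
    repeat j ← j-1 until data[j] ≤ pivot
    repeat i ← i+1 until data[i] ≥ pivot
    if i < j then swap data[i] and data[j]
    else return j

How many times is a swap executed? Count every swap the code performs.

2

pivot = data[0] = 2; i = -1, j = 6
j→5 (data[5]=1≤2), i→0 (data[0]=2≥2); i<j, swap → [1,3,0,-3,-1,2]
j→4 (data[4]=-1≤2), i→1 (data[1]=3≥2); i<j, swap → [1,-1,0,-3,3,2]
j→3, i→4; i≥j, return j=3. data = [1,-1,0,-3,3,2]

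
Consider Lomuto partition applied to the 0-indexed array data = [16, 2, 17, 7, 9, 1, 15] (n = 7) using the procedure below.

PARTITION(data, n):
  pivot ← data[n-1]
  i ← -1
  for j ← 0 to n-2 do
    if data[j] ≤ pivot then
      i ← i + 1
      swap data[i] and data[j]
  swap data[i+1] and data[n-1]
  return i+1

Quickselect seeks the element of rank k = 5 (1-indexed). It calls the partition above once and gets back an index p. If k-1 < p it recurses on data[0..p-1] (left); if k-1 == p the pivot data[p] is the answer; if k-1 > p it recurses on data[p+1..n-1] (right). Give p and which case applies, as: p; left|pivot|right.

pivot=15, i=-1
j=0: 16>15, skip
j=1: 2≤15, i=0, swap(0,1) ⇒ [2, 16, 17, 7, 9, 1, 15]
j=2: 17>15, skip
j=3: 7≤15, i=1, swap(1,3) ⇒ [2, 7, 17, 16, 9, 1, 15]
j=4: 9≤15, i=2, swap(2,4) ⇒ [2, 7, 9, 16, 17, 1, 15]
j=5: 1≤15, i=3, swap(3,5) ⇒ [2, 7, 9, 1, 17, 16, 15]
swap(4,6) ⇒ [2, 7, 9, 1, 15, 16, 17]; return 4
p = 4; k-1 = 4 == 4 ⇒ pivot

4; pivot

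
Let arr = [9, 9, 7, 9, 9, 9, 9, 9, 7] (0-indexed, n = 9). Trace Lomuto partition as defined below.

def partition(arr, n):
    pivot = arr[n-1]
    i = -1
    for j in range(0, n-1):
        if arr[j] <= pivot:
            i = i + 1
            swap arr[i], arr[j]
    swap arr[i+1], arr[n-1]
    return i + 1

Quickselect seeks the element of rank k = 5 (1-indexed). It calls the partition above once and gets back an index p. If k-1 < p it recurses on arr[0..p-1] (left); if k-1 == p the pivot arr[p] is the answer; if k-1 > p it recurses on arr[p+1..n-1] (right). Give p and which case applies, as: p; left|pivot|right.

1; right

pivot = arr[8] = 7; i = -1
j=0: arr[0]=9 > 7 → no swap
j=1: arr[1]=9 > 7 → no swap
j=2: arr[2]=7 ≤ 7 → i=0, swap arr[0],arr[2] → [7, 9, 9, 9, 9, 9, 9, 9, 7]
j=3: arr[3]=9 > 7 → no swap
j=4: arr[4]=9 > 7 → no swap
j=5: arr[5]=9 > 7 → no swap
j=6: arr[6]=9 > 7 → no swap
j=7: arr[7]=9 > 7 → no swap
final swap arr[1],arr[8] → [7, 7, 9, 9, 9, 9, 9, 9, 9]; return 1
p = 1; k-1 = 4 > 1 ⇒ right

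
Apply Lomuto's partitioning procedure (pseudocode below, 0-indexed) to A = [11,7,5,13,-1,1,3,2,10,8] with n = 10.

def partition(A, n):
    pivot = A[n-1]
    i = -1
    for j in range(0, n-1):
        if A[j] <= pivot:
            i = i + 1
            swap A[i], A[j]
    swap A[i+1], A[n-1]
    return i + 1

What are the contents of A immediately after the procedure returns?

pivot = A[9] = 8; i = -1
j=0: A[0]=11 > 8 → no swap
j=1: A[1]=7 ≤ 8 → i=0, swap A[0],A[1] → [7,11,5,13,-1,1,3,2,10,8]
j=2: A[2]=5 ≤ 8 → i=1, swap A[1],A[2] → [7,5,11,13,-1,1,3,2,10,8]
j=3: A[3]=13 > 8 → no swap
j=4: A[4]=-1 ≤ 8 → i=2, swap A[2],A[4] → [7,5,-1,13,11,1,3,2,10,8]
j=5: A[5]=1 ≤ 8 → i=3, swap A[3],A[5] → [7,5,-1,1,11,13,3,2,10,8]
j=6: A[6]=3 ≤ 8 → i=4, swap A[4],A[6] → [7,5,-1,1,3,13,11,2,10,8]
j=7: A[7]=2 ≤ 8 → i=5, swap A[5],A[7] → [7,5,-1,1,3,2,11,13,10,8]
j=8: A[8]=10 > 8 → no swap
final swap A[6],A[9] → [7,5,-1,1,3,2,8,13,10,11]; return 6

[7,5,-1,1,3,2,8,13,10,11]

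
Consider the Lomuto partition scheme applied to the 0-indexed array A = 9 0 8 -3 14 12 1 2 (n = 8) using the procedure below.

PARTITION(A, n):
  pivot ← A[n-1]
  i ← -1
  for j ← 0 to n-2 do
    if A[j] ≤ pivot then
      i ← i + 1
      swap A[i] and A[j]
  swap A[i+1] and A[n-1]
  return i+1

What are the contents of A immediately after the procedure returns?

pivot=2, i=-1
j=0: 9>2, skip
j=1: 0≤2, i=0, swap(0,1) ⇒ 0 9 8 -3 14 12 1 2
j=2: 8>2, skip
j=3: -3≤2, i=1, swap(1,3) ⇒ 0 -3 8 9 14 12 1 2
j=4: 14>2, skip
j=5: 12>2, skip
j=6: 1≤2, i=2, swap(2,6) ⇒ 0 -3 1 9 14 12 8 2
swap(3,7) ⇒ 0 -3 1 2 14 12 8 9; return 3

0 -3 1 2 14 12 8 9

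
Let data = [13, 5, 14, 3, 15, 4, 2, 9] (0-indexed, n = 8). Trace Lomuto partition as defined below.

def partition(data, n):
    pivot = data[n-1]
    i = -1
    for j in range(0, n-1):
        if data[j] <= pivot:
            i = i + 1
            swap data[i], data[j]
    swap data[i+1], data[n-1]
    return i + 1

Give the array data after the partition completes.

pivot = data[7] = 9; i = -1
j=0: data[0]=13 > 9 → no swap
j=1: data[1]=5 ≤ 9 → i=0, swap data[0],data[1] → [5, 13, 14, 3, 15, 4, 2, 9]
j=2: data[2]=14 > 9 → no swap
j=3: data[3]=3 ≤ 9 → i=1, swap data[1],data[3] → [5, 3, 14, 13, 15, 4, 2, 9]
j=4: data[4]=15 > 9 → no swap
j=5: data[5]=4 ≤ 9 → i=2, swap data[2],data[5] → [5, 3, 4, 13, 15, 14, 2, 9]
j=6: data[6]=2 ≤ 9 → i=3, swap data[3],data[6] → [5, 3, 4, 2, 15, 14, 13, 9]
final swap data[4],data[7] → [5, 3, 4, 2, 9, 14, 13, 15]; return 4

[5, 3, 4, 2, 9, 14, 13, 15]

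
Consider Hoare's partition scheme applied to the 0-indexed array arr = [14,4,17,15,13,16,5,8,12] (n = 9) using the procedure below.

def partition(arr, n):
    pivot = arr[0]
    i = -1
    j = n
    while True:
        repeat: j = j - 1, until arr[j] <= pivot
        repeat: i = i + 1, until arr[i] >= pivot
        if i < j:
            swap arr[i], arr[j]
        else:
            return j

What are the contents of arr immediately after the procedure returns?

[12,4,8,5,13,16,15,17,14]

pivot = arr[0] = 14; i = -1, j = 9
j→8 (arr[8]=12≤14), i→0 (arr[0]=14≥14); i<j, swap → [12,4,17,15,13,16,5,8,14]
j→7 (arr[7]=8≤14), i→2 (arr[2]=17≥14); i<j, swap → [12,4,8,15,13,16,5,17,14]
j→6 (arr[6]=5≤14), i→3 (arr[3]=15≥14); i<j, swap → [12,4,8,5,13,16,15,17,14]
j→4, i→5; i≥j, return j=4. arr = [12,4,8,5,13,16,15,17,14]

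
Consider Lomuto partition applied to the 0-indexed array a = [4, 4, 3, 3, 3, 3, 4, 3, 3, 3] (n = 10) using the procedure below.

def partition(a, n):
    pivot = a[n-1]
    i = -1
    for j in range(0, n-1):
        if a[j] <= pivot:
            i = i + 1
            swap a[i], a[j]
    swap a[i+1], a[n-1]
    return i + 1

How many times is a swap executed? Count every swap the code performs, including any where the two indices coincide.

pivot=3, i=-1
j=0: 4>3, skip
j=1: 4>3, skip
j=2: 3≤3, i=0, swap(0,2) ⇒ [3, 4, 4, 3, 3, 3, 4, 3, 3, 3]
j=3: 3≤3, i=1, swap(1,3) ⇒ [3, 3, 4, 4, 3, 3, 4, 3, 3, 3]
j=4: 3≤3, i=2, swap(2,4) ⇒ [3, 3, 3, 4, 4, 3, 4, 3, 3, 3]
j=5: 3≤3, i=3, swap(3,5) ⇒ [3, 3, 3, 3, 4, 4, 4, 3, 3, 3]
j=6: 4>3, skip
j=7: 3≤3, i=4, swap(4,7) ⇒ [3, 3, 3, 3, 3, 4, 4, 4, 3, 3]
j=8: 3≤3, i=5, swap(5,8) ⇒ [3, 3, 3, 3, 3, 3, 4, 4, 4, 3]
swap(6,9) ⇒ [3, 3, 3, 3, 3, 3, 3, 4, 4, 4]; return 6

7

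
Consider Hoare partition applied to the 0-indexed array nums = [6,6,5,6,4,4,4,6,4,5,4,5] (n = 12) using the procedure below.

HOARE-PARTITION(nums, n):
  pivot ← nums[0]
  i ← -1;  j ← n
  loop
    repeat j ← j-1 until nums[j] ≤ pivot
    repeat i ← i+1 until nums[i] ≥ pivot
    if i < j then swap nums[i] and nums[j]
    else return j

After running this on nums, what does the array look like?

[5,4,5,5,4,4,4,4,6,6,6,6]

pivot=6
j stops at 11 (5), i stops at 0 (6); swap ⇒ [5,6,5,6,4,4,4,6,4,5,4,6]
j stops at 10 (4), i stops at 1 (6); swap ⇒ [5,4,5,6,4,4,4,6,4,5,6,6]
j stops at 9 (5), i stops at 3 (6); swap ⇒ [5,4,5,5,4,4,4,6,4,6,6,6]
j stops at 8 (4), i stops at 7 (6); swap ⇒ [5,4,5,5,4,4,4,4,6,6,6,6]
j stops at 7, i stops at 8; i≥j ⇒ return 7. nums=[5,4,5,5,4,4,4,4,6,6,6,6]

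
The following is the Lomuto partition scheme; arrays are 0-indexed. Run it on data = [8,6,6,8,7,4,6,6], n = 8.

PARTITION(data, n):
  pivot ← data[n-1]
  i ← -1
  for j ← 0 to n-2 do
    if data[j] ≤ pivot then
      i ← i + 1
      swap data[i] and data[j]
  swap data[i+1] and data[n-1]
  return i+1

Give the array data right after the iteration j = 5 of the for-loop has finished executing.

pivot=6, i=-1
j=0: 8>6, skip
j=1: 6≤6, i=0, swap(0,1) ⇒ [6,8,6,8,7,4,6,6]
j=2: 6≤6, i=1, swap(1,2) ⇒ [6,6,8,8,7,4,6,6]
j=3: 8>6, skip
j=4: 7>6, skip
j=5: 4≤6, i=2, swap(2,5) ⇒ [6,6,4,8,7,8,6,6]
(after j=5) data = [6,6,4,8,7,8,6,6]

[6,6,4,8,7,8,6,6]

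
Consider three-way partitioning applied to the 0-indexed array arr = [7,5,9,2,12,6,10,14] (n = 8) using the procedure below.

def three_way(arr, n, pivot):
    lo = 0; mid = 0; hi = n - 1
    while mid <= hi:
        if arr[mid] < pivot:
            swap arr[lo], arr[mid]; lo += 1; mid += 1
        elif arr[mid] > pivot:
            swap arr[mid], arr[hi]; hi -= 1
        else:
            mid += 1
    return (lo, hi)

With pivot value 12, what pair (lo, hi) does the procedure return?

lo=0 mid=0 hi=7
7<12: swap(0,0), lo=1 mid=1 ⇒ [7,5,9,2,12,6,10,14]
5<12: swap(1,1), lo=2 mid=2 ⇒ [7,5,9,2,12,6,10,14]
9<12: swap(2,2), lo=3 mid=3 ⇒ [7,5,9,2,12,6,10,14]
2<12: swap(3,3), lo=4 mid=4 ⇒ [7,5,9,2,12,6,10,14]
12=12: mid=5
6<12: swap(4,5), lo=5 mid=6 ⇒ [7,5,9,2,6,12,10,14]
10<12: swap(5,6), lo=6 mid=7 ⇒ [7,5,9,2,6,10,12,14]
14>12: swap(7,7), hi=6 ⇒ [7,5,9,2,6,10,12,14]
done. lo=6 hi=6; arr=[7,5,9,2,6,10,12,14]

(6, 6)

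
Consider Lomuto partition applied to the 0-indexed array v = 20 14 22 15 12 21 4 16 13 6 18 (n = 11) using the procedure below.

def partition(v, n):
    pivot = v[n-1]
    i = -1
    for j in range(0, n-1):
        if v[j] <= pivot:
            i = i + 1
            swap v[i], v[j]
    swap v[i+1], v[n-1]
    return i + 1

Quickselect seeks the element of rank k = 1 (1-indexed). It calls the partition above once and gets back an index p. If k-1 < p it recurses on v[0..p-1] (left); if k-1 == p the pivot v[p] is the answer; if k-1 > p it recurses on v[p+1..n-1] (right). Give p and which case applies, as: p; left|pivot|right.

7; left

pivot = v[10] = 18; i = -1
j=0: v[0]=20 > 18 → no swap
j=1: v[1]=14 ≤ 18 → i=0, swap v[0],v[1] → 14 20 22 15 12 21 4 16 13 6 18
j=2: v[2]=22 > 18 → no swap
j=3: v[3]=15 ≤ 18 → i=1, swap v[1],v[3] → 14 15 22 20 12 21 4 16 13 6 18
j=4: v[4]=12 ≤ 18 → i=2, swap v[2],v[4] → 14 15 12 20 22 21 4 16 13 6 18
j=5: v[5]=21 > 18 → no swap
j=6: v[6]=4 ≤ 18 → i=3, swap v[3],v[6] → 14 15 12 4 22 21 20 16 13 6 18
j=7: v[7]=16 ≤ 18 → i=4, swap v[4],v[7] → 14 15 12 4 16 21 20 22 13 6 18
j=8: v[8]=13 ≤ 18 → i=5, swap v[5],v[8] → 14 15 12 4 16 13 20 22 21 6 18
j=9: v[9]=6 ≤ 18 → i=6, swap v[6],v[9] → 14 15 12 4 16 13 6 22 21 20 18
final swap v[7],v[10] → 14 15 12 4 16 13 6 18 21 20 22; return 7
p = 7; k-1 = 0 < 7 ⇒ left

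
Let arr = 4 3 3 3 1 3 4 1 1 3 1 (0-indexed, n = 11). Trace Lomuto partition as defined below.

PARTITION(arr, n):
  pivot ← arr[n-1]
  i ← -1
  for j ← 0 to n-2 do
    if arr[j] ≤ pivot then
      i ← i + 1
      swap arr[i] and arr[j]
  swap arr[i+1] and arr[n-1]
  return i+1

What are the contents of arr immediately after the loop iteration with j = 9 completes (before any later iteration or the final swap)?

pivot=1, i=-1
j=0: 4>1, skip
j=1: 3>1, skip
j=2: 3>1, skip
j=3: 3>1, skip
j=4: 1≤1, i=0, swap(0,4) ⇒ 1 3 3 3 4 3 4 1 1 3 1
j=5: 3>1, skip
j=6: 4>1, skip
j=7: 1≤1, i=1, swap(1,7) ⇒ 1 1 3 3 4 3 4 3 1 3 1
j=8: 1≤1, i=2, swap(2,8) ⇒ 1 1 1 3 4 3 4 3 3 3 1
j=9: 3>1, skip
(after j=9) arr = 1 1 1 3 4 3 4 3 3 3 1

1 1 1 3 4 3 4 3 3 3 1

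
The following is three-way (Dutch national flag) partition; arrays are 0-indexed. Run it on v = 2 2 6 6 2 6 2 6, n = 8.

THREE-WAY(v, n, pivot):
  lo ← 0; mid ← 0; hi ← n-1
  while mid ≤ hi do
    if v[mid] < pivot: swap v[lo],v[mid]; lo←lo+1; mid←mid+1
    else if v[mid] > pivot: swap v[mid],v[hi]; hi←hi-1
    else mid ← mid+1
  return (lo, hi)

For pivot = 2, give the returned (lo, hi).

(0, 3)

lo=0 mid=0 hi=7
2=2: mid=1
2=2: mid=2
6>2: swap(2,7), hi=6 ⇒ 2 2 6 6 2 6 2 6
6>2: swap(2,6), hi=5 ⇒ 2 2 2 6 2 6 6 6
2=2: mid=3
6>2: swap(3,5), hi=4 ⇒ 2 2 2 6 2 6 6 6
6>2: swap(3,4), hi=3 ⇒ 2 2 2 2 6 6 6 6
2=2: mid=4
done. lo=0 hi=3; v=2 2 2 2 6 6 6 6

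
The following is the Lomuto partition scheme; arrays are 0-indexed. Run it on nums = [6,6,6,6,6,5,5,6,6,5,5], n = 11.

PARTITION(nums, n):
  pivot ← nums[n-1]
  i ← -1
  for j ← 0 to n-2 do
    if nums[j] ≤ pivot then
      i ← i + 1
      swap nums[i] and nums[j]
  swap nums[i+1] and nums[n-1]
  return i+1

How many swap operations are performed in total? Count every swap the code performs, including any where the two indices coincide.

4

pivot = nums[10] = 5; i = -1
j=0: nums[0]=6 > 5 → no swap
j=1: nums[1]=6 > 5 → no swap
j=2: nums[2]=6 > 5 → no swap
j=3: nums[3]=6 > 5 → no swap
j=4: nums[4]=6 > 5 → no swap
j=5: nums[5]=5 ≤ 5 → i=0, swap nums[0],nums[5] → [5,6,6,6,6,6,5,6,6,5,5]
j=6: nums[6]=5 ≤ 5 → i=1, swap nums[1],nums[6] → [5,5,6,6,6,6,6,6,6,5,5]
j=7: nums[7]=6 > 5 → no swap
j=8: nums[8]=6 > 5 → no swap
j=9: nums[9]=5 ≤ 5 → i=2, swap nums[2],nums[9] → [5,5,5,6,6,6,6,6,6,6,5]
final swap nums[3],nums[10] → [5,5,5,5,6,6,6,6,6,6,6]; return 3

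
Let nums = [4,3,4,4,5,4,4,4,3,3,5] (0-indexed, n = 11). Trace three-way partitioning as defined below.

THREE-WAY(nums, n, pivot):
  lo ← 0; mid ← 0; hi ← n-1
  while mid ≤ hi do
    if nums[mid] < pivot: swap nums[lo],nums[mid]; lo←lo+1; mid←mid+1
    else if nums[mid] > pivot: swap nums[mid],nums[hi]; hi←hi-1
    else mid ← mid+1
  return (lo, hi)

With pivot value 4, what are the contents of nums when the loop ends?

lo=0 mid=0 hi=10
4=4: mid=1
3<4: swap(0,1), lo=1 mid=2 ⇒ [3,4,4,4,5,4,4,4,3,3,5]
4=4: mid=3
4=4: mid=4
5>4: swap(4,10), hi=9 ⇒ [3,4,4,4,5,4,4,4,3,3,5]
5>4: swap(4,9), hi=8 ⇒ [3,4,4,4,3,4,4,4,3,5,5]
3<4: swap(1,4), lo=2 mid=5 ⇒ [3,3,4,4,4,4,4,4,3,5,5]
4=4: mid=6
4=4: mid=7
4=4: mid=8
3<4: swap(2,8), lo=3 mid=9 ⇒ [3,3,3,4,4,4,4,4,4,5,5]
done. lo=3 hi=8; nums=[3,3,3,4,4,4,4,4,4,5,5]

[3,3,3,4,4,4,4,4,4,5,5]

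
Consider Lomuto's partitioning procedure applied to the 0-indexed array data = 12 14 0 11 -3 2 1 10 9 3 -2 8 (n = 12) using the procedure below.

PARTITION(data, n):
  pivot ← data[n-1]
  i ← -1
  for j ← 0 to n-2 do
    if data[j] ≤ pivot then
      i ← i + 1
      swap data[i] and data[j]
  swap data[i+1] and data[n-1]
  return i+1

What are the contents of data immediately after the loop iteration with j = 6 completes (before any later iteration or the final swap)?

pivot = data[11] = 8; i = -1
j=0: data[0]=12 > 8 → no swap
j=1: data[1]=14 > 8 → no swap
j=2: data[2]=0 ≤ 8 → i=0, swap data[0],data[2] → 0 14 12 11 -3 2 1 10 9 3 -2 8
j=3: data[3]=11 > 8 → no swap
j=4: data[4]=-3 ≤ 8 → i=1, swap data[1],data[4] → 0 -3 12 11 14 2 1 10 9 3 -2 8
j=5: data[5]=2 ≤ 8 → i=2, swap data[2],data[5] → 0 -3 2 11 14 12 1 10 9 3 -2 8
j=6: data[6]=1 ≤ 8 → i=3, swap data[3],data[6] → 0 -3 2 1 14 12 11 10 9 3 -2 8
(after j=6) data = 0 -3 2 1 14 12 11 10 9 3 -2 8

0 -3 2 1 14 12 11 10 9 3 -2 8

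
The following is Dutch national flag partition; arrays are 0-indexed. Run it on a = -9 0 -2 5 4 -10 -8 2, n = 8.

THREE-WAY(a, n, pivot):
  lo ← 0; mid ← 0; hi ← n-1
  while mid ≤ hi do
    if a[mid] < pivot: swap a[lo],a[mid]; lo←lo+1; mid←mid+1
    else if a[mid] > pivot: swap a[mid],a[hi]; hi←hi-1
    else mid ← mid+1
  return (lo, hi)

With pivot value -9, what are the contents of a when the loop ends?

lo=0 mid=0 hi=7
-9=-9: mid=1
0>-9: swap(1,7), hi=6 ⇒ -9 2 -2 5 4 -10 -8 0
2>-9: swap(1,6), hi=5 ⇒ -9 -8 -2 5 4 -10 2 0
-8>-9: swap(1,5), hi=4 ⇒ -9 -10 -2 5 4 -8 2 0
-10<-9: swap(0,1), lo=1 mid=2 ⇒ -10 -9 -2 5 4 -8 2 0
-2>-9: swap(2,4), hi=3 ⇒ -10 -9 4 5 -2 -8 2 0
4>-9: swap(2,3), hi=2 ⇒ -10 -9 5 4 -2 -8 2 0
5>-9: swap(2,2), hi=1 ⇒ -10 -9 5 4 -2 -8 2 0
done. lo=1 hi=1; a=-10 -9 5 4 -2 -8 2 0

-10 -9 5 4 -2 -8 2 0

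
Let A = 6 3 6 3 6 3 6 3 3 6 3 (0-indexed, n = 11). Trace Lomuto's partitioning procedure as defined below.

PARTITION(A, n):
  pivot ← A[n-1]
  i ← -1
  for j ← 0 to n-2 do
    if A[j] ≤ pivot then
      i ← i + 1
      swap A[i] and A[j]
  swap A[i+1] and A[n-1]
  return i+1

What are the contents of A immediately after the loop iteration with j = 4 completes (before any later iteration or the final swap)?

3 3 6 6 6 3 6 3 3 6 3

pivot = A[10] = 3; i = -1
j=0: A[0]=6 > 3 → no swap
j=1: A[1]=3 ≤ 3 → i=0, swap A[0],A[1] → 3 6 6 3 6 3 6 3 3 6 3
j=2: A[2]=6 > 3 → no swap
j=3: A[3]=3 ≤ 3 → i=1, swap A[1],A[3] → 3 3 6 6 6 3 6 3 3 6 3
j=4: A[4]=6 > 3 → no swap
(after j=4) A = 3 3 6 6 6 3 6 3 3 6 3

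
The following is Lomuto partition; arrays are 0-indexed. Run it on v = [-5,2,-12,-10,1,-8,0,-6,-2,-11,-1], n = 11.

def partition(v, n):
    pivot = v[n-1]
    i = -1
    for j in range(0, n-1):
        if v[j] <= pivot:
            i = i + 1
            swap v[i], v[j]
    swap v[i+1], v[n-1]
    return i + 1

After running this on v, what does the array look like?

[-5,-12,-10,-8,-6,-2,-11,-1,2,0,1]

pivot=-1, i=-1
j=0: -5≤-1, i=0, swap(0,0) ⇒ [-5,2,-12,-10,1,-8,0,-6,-2,-11,-1]
j=1: 2>-1, skip
j=2: -12≤-1, i=1, swap(1,2) ⇒ [-5,-12,2,-10,1,-8,0,-6,-2,-11,-1]
j=3: -10≤-1, i=2, swap(2,3) ⇒ [-5,-12,-10,2,1,-8,0,-6,-2,-11,-1]
j=4: 1>-1, skip
j=5: -8≤-1, i=3, swap(3,5) ⇒ [-5,-12,-10,-8,1,2,0,-6,-2,-11,-1]
j=6: 0>-1, skip
j=7: -6≤-1, i=4, swap(4,7) ⇒ [-5,-12,-10,-8,-6,2,0,1,-2,-11,-1]
j=8: -2≤-1, i=5, swap(5,8) ⇒ [-5,-12,-10,-8,-6,-2,0,1,2,-11,-1]
j=9: -11≤-1, i=6, swap(6,9) ⇒ [-5,-12,-10,-8,-6,-2,-11,1,2,0,-1]
swap(7,10) ⇒ [-5,-12,-10,-8,-6,-2,-11,-1,2,0,1]; return 7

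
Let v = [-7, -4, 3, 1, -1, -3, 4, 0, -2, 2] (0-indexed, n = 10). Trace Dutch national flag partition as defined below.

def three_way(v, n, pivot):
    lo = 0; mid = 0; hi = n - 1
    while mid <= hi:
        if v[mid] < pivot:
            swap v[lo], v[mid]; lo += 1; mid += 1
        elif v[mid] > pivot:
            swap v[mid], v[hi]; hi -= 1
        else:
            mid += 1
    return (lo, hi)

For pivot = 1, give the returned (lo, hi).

(6, 6)

lo=0 mid=0 hi=9
-7<1: swap(0,0), lo=1 mid=1 ⇒ [-7, -4, 3, 1, -1, -3, 4, 0, -2, 2]
-4<1: swap(1,1), lo=2 mid=2 ⇒ [-7, -4, 3, 1, -1, -3, 4, 0, -2, 2]
3>1: swap(2,9), hi=8 ⇒ [-7, -4, 2, 1, -1, -3, 4, 0, -2, 3]
2>1: swap(2,8), hi=7 ⇒ [-7, -4, -2, 1, -1, -3, 4, 0, 2, 3]
-2<1: swap(2,2), lo=3 mid=3 ⇒ [-7, -4, -2, 1, -1, -3, 4, 0, 2, 3]
1=1: mid=4
-1<1: swap(3,4), lo=4 mid=5 ⇒ [-7, -4, -2, -1, 1, -3, 4, 0, 2, 3]
-3<1: swap(4,5), lo=5 mid=6 ⇒ [-7, -4, -2, -1, -3, 1, 4, 0, 2, 3]
4>1: swap(6,7), hi=6 ⇒ [-7, -4, -2, -1, -3, 1, 0, 4, 2, 3]
0<1: swap(5,6), lo=6 mid=7 ⇒ [-7, -4, -2, -1, -3, 0, 1, 4, 2, 3]
done. lo=6 hi=6; v=[-7, -4, -2, -1, -3, 0, 1, 4, 2, 3]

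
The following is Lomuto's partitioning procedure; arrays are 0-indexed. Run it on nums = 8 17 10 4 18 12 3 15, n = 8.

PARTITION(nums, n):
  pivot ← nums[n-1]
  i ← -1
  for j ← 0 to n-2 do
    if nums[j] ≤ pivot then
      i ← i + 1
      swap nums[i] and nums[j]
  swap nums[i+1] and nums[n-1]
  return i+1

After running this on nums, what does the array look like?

8 10 4 12 3 15 18 17

pivot=15, i=-1
j=0: 8≤15, i=0, swap(0,0) ⇒ 8 17 10 4 18 12 3 15
j=1: 17>15, skip
j=2: 10≤15, i=1, swap(1,2) ⇒ 8 10 17 4 18 12 3 15
j=3: 4≤15, i=2, swap(2,3) ⇒ 8 10 4 17 18 12 3 15
j=4: 18>15, skip
j=5: 12≤15, i=3, swap(3,5) ⇒ 8 10 4 12 18 17 3 15
j=6: 3≤15, i=4, swap(4,6) ⇒ 8 10 4 12 3 17 18 15
swap(5,7) ⇒ 8 10 4 12 3 15 18 17; return 5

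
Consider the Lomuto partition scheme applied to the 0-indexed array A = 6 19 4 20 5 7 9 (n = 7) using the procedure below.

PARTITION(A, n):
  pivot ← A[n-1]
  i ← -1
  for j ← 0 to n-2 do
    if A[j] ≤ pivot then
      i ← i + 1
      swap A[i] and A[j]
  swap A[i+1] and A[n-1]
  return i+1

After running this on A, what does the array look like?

pivot=9, i=-1
j=0: 6≤9, i=0, swap(0,0) ⇒ 6 19 4 20 5 7 9
j=1: 19>9, skip
j=2: 4≤9, i=1, swap(1,2) ⇒ 6 4 19 20 5 7 9
j=3: 20>9, skip
j=4: 5≤9, i=2, swap(2,4) ⇒ 6 4 5 20 19 7 9
j=5: 7≤9, i=3, swap(3,5) ⇒ 6 4 5 7 19 20 9
swap(4,6) ⇒ 6 4 5 7 9 20 19; return 4

6 4 5 7 9 20 19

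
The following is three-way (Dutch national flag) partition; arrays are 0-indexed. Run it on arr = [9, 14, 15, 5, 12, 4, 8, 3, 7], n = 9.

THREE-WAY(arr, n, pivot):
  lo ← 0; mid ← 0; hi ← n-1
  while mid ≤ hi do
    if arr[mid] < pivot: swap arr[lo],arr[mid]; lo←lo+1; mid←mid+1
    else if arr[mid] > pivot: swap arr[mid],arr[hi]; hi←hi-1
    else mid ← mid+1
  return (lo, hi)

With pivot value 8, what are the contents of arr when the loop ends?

[7, 3, 5, 4, 8, 12, 15, 14, 9]

pivot = 8; lo=0, mid=0, hi=8
arr[mid]=9>8: swap arr[0],arr[8]; hi=7 → [7, 14, 15, 5, 12, 4, 8, 3, 9]
arr[mid]=7<8: swap arr[0],arr[0]; lo=1,mid=1 → [7, 14, 15, 5, 12, 4, 8, 3, 9]
arr[mid]=14>8: swap arr[1],arr[7]; hi=6 → [7, 3, 15, 5, 12, 4, 8, 14, 9]
arr[mid]=3<8: swap arr[1],arr[1]; lo=2,mid=2 → [7, 3, 15, 5, 12, 4, 8, 14, 9]
arr[mid]=15>8: swap arr[2],arr[6]; hi=5 → [7, 3, 8, 5, 12, 4, 15, 14, 9]
arr[mid]=8=8: mid=3
arr[mid]=5<8: swap arr[2],arr[3]; lo=3,mid=4 → [7, 3, 5, 8, 12, 4, 15, 14, 9]
arr[mid]=12>8: swap arr[4],arr[5]; hi=4 → [7, 3, 5, 8, 4, 12, 15, 14, 9]
arr[mid]=4<8: swap arr[3],arr[4]; lo=4,mid=5 → [7, 3, 5, 4, 8, 12, 15, 14, 9]
end: lo=4, hi=4; arr = [7, 3, 5, 4, 8, 12, 15, 14, 9]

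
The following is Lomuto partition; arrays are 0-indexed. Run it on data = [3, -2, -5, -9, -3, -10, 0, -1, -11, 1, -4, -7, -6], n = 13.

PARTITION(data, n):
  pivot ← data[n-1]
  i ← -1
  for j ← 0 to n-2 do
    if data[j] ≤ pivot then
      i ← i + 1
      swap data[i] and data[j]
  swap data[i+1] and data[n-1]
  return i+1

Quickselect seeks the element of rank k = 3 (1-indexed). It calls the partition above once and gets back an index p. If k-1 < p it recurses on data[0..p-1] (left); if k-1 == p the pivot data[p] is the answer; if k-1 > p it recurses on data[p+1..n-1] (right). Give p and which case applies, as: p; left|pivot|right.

pivot = data[12] = -6; i = -1
j=0: data[0]=3 > -6 → no swap
j=1: data[1]=-2 > -6 → no swap
j=2: data[2]=-5 > -6 → no swap
j=3: data[3]=-9 ≤ -6 → i=0, swap data[0],data[3] → [-9, -2, -5, 3, -3, -10, 0, -1, -11, 1, -4, -7, -6]
j=4: data[4]=-3 > -6 → no swap
j=5: data[5]=-10 ≤ -6 → i=1, swap data[1],data[5] → [-9, -10, -5, 3, -3, -2, 0, -1, -11, 1, -4, -7, -6]
j=6: data[6]=0 > -6 → no swap
j=7: data[7]=-1 > -6 → no swap
j=8: data[8]=-11 ≤ -6 → i=2, swap data[2],data[8] → [-9, -10, -11, 3, -3, -2, 0, -1, -5, 1, -4, -7, -6]
j=9: data[9]=1 > -6 → no swap
j=10: data[10]=-4 > -6 → no swap
j=11: data[11]=-7 ≤ -6 → i=3, swap data[3],data[11] → [-9, -10, -11, -7, -3, -2, 0, -1, -5, 1, -4, 3, -6]
final swap data[4],data[12] → [-9, -10, -11, -7, -6, -2, 0, -1, -5, 1, -4, 3, -3]; return 4
p = 4; k-1 = 2 < 4 ⇒ left

4; left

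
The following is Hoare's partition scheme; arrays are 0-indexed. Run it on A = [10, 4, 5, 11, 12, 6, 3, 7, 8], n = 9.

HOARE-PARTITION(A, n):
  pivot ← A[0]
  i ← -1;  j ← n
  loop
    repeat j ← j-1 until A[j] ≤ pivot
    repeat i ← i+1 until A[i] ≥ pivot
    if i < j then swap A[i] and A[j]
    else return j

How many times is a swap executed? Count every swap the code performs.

pivot = A[0] = 10; i = -1, j = 9
j→8 (A[8]=8≤10), i→0 (A[0]=10≥10); i<j, swap → [8, 4, 5, 11, 12, 6, 3, 7, 10]
j→7 (A[7]=7≤10), i→3 (A[3]=11≥10); i<j, swap → [8, 4, 5, 7, 12, 6, 3, 11, 10]
j→6 (A[6]=3≤10), i→4 (A[4]=12≥10); i<j, swap → [8, 4, 5, 7, 3, 6, 12, 11, 10]
j→5, i→6; i≥j, return j=5. A = [8, 4, 5, 7, 3, 6, 12, 11, 10]

3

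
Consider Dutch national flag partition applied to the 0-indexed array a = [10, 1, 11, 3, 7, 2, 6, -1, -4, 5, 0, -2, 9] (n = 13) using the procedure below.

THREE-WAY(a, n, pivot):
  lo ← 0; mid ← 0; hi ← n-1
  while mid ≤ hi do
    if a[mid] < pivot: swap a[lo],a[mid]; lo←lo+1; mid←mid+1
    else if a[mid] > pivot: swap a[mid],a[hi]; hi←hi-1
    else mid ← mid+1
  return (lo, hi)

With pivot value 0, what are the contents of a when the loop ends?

pivot = 0; lo=0, mid=0, hi=12
a[mid]=10>0: swap a[0],a[12]; hi=11 → [9, 1, 11, 3, 7, 2, 6, -1, -4, 5, 0, -2, 10]
a[mid]=9>0: swap a[0],a[11]; hi=10 → [-2, 1, 11, 3, 7, 2, 6, -1, -4, 5, 0, 9, 10]
a[mid]=-2<0: swap a[0],a[0]; lo=1,mid=1 → [-2, 1, 11, 3, 7, 2, 6, -1, -4, 5, 0, 9, 10]
a[mid]=1>0: swap a[1],a[10]; hi=9 → [-2, 0, 11, 3, 7, 2, 6, -1, -4, 5, 1, 9, 10]
a[mid]=0=0: mid=2
a[mid]=11>0: swap a[2],a[9]; hi=8 → [-2, 0, 5, 3, 7, 2, 6, -1, -4, 11, 1, 9, 10]
a[mid]=5>0: swap a[2],a[8]; hi=7 → [-2, 0, -4, 3, 7, 2, 6, -1, 5, 11, 1, 9, 10]
a[mid]=-4<0: swap a[1],a[2]; lo=2,mid=3 → [-2, -4, 0, 3, 7, 2, 6, -1, 5, 11, 1, 9, 10]
a[mid]=3>0: swap a[3],a[7]; hi=6 → [-2, -4, 0, -1, 7, 2, 6, 3, 5, 11, 1, 9, 10]
a[mid]=-1<0: swap a[2],a[3]; lo=3,mid=4 → [-2, -4, -1, 0, 7, 2, 6, 3, 5, 11, 1, 9, 10]
a[mid]=7>0: swap a[4],a[6]; hi=5 → [-2, -4, -1, 0, 6, 2, 7, 3, 5, 11, 1, 9, 10]
a[mid]=6>0: swap a[4],a[5]; hi=4 → [-2, -4, -1, 0, 2, 6, 7, 3, 5, 11, 1, 9, 10]
a[mid]=2>0: swap a[4],a[4]; hi=3 → [-2, -4, -1, 0, 2, 6, 7, 3, 5, 11, 1, 9, 10]
end: lo=3, hi=3; a = [-2, -4, -1, 0, 2, 6, 7, 3, 5, 11, 1, 9, 10]

[-2, -4, -1, 0, 2, 6, 7, 3, 5, 11, 1, 9, 10]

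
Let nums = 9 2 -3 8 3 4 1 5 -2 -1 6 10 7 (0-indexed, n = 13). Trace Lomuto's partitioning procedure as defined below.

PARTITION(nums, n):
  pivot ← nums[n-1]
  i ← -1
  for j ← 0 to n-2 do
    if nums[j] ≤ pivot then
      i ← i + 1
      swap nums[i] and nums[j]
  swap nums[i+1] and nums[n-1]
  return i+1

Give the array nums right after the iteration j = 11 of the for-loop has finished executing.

2 -3 3 4 1 5 -2 -1 6 8 9 10 7

pivot = nums[12] = 7; i = -1
j=0: nums[0]=9 > 7 → no swap
j=1: nums[1]=2 ≤ 7 → i=0, swap nums[0],nums[1] → 2 9 -3 8 3 4 1 5 -2 -1 6 10 7
j=2: nums[2]=-3 ≤ 7 → i=1, swap nums[1],nums[2] → 2 -3 9 8 3 4 1 5 -2 -1 6 10 7
j=3: nums[3]=8 > 7 → no swap
j=4: nums[4]=3 ≤ 7 → i=2, swap nums[2],nums[4] → 2 -3 3 8 9 4 1 5 -2 -1 6 10 7
j=5: nums[5]=4 ≤ 7 → i=3, swap nums[3],nums[5] → 2 -3 3 4 9 8 1 5 -2 -1 6 10 7
j=6: nums[6]=1 ≤ 7 → i=4, swap nums[4],nums[6] → 2 -3 3 4 1 8 9 5 -2 -1 6 10 7
j=7: nums[7]=5 ≤ 7 → i=5, swap nums[5],nums[7] → 2 -3 3 4 1 5 9 8 -2 -1 6 10 7
j=8: nums[8]=-2 ≤ 7 → i=6, swap nums[6],nums[8] → 2 -3 3 4 1 5 -2 8 9 -1 6 10 7
j=9: nums[9]=-1 ≤ 7 → i=7, swap nums[7],nums[9] → 2 -3 3 4 1 5 -2 -1 9 8 6 10 7
j=10: nums[10]=6 ≤ 7 → i=8, swap nums[8],nums[10] → 2 -3 3 4 1 5 -2 -1 6 8 9 10 7
j=11: nums[11]=10 > 7 → no swap
(after j=11) nums = 2 -3 3 4 1 5 -2 -1 6 8 9 10 7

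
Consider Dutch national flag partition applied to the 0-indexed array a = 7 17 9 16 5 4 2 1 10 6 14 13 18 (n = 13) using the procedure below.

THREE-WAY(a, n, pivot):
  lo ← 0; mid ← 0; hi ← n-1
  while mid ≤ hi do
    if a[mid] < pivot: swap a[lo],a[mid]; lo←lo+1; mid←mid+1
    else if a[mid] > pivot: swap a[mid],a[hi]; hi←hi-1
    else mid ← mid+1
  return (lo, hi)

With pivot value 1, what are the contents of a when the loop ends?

1 9 16 5 4 2 17 10 6 14 13 18 7

pivot = 1; lo=0, mid=0, hi=12
a[mid]=7>1: swap a[0],a[12]; hi=11 → 18 17 9 16 5 4 2 1 10 6 14 13 7
a[mid]=18>1: swap a[0],a[11]; hi=10 → 13 17 9 16 5 4 2 1 10 6 14 18 7
a[mid]=13>1: swap a[0],a[10]; hi=9 → 14 17 9 16 5 4 2 1 10 6 13 18 7
a[mid]=14>1: swap a[0],a[9]; hi=8 → 6 17 9 16 5 4 2 1 10 14 13 18 7
a[mid]=6>1: swap a[0],a[8]; hi=7 → 10 17 9 16 5 4 2 1 6 14 13 18 7
a[mid]=10>1: swap a[0],a[7]; hi=6 → 1 17 9 16 5 4 2 10 6 14 13 18 7
a[mid]=1=1: mid=1
a[mid]=17>1: swap a[1],a[6]; hi=5 → 1 2 9 16 5 4 17 10 6 14 13 18 7
a[mid]=2>1: swap a[1],a[5]; hi=4 → 1 4 9 16 5 2 17 10 6 14 13 18 7
a[mid]=4>1: swap a[1],a[4]; hi=3 → 1 5 9 16 4 2 17 10 6 14 13 18 7
a[mid]=5>1: swap a[1],a[3]; hi=2 → 1 16 9 5 4 2 17 10 6 14 13 18 7
a[mid]=16>1: swap a[1],a[2]; hi=1 → 1 9 16 5 4 2 17 10 6 14 13 18 7
a[mid]=9>1: swap a[1],a[1]; hi=0 → 1 9 16 5 4 2 17 10 6 14 13 18 7
end: lo=0, hi=0; a = 1 9 16 5 4 2 17 10 6 14 13 18 7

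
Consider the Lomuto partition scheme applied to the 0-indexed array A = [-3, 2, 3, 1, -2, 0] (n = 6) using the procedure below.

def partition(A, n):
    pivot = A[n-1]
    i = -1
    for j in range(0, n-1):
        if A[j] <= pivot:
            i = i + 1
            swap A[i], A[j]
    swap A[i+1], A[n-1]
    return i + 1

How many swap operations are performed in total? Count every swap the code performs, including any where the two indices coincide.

3

pivot = A[5] = 0; i = -1
j=0: A[0]=-3 ≤ 0 → i=0, swap A[0],A[0] (no change) → [-3, 2, 3, 1, -2, 0]
j=1: A[1]=2 > 0 → no swap
j=2: A[2]=3 > 0 → no swap
j=3: A[3]=1 > 0 → no swap
j=4: A[4]=-2 ≤ 0 → i=1, swap A[1],A[4] → [-3, -2, 3, 1, 2, 0]
final swap A[2],A[5] → [-3, -2, 0, 1, 2, 3]; return 2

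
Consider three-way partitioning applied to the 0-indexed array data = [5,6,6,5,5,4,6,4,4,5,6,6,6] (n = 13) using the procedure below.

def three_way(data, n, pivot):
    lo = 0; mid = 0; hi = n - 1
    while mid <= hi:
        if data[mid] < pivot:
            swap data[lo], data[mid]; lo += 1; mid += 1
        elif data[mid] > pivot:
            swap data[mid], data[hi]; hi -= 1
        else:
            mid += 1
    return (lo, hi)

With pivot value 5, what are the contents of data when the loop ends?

pivot = 5; lo=0, mid=0, hi=12
data[mid]=5=5: mid=1
data[mid]=6>5: swap data[1],data[12]; hi=11 → [5,6,6,5,5,4,6,4,4,5,6,6,6]
data[mid]=6>5: swap data[1],data[11]; hi=10 → [5,6,6,5,5,4,6,4,4,5,6,6,6]
data[mid]=6>5: swap data[1],data[10]; hi=9 → [5,6,6,5,5,4,6,4,4,5,6,6,6]
data[mid]=6>5: swap data[1],data[9]; hi=8 → [5,5,6,5,5,4,6,4,4,6,6,6,6]
data[mid]=5=5: mid=2
data[mid]=6>5: swap data[2],data[8]; hi=7 → [5,5,4,5,5,4,6,4,6,6,6,6,6]
data[mid]=4<5: swap data[0],data[2]; lo=1,mid=3 → [4,5,5,5,5,4,6,4,6,6,6,6,6]
data[mid]=5=5: mid=4
data[mid]=5=5: mid=5
data[mid]=4<5: swap data[1],data[5]; lo=2,mid=6 → [4,4,5,5,5,5,6,4,6,6,6,6,6]
data[mid]=6>5: swap data[6],data[7]; hi=6 → [4,4,5,5,5,5,4,6,6,6,6,6,6]
data[mid]=4<5: swap data[2],data[6]; lo=3,mid=7 → [4,4,4,5,5,5,5,6,6,6,6,6,6]
end: lo=3, hi=6; data = [4,4,4,5,5,5,5,6,6,6,6,6,6]

[4,4,4,5,5,5,5,6,6,6,6,6,6]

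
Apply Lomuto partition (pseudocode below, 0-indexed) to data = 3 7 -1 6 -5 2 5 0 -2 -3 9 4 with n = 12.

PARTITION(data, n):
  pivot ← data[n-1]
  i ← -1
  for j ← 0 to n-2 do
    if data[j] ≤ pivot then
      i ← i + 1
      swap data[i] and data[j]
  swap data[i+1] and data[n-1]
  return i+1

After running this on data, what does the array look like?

pivot=4, i=-1
j=0: 3≤4, i=0, swap(0,0) ⇒ 3 7 -1 6 -5 2 5 0 -2 -3 9 4
j=1: 7>4, skip
j=2: -1≤4, i=1, swap(1,2) ⇒ 3 -1 7 6 -5 2 5 0 -2 -3 9 4
j=3: 6>4, skip
j=4: -5≤4, i=2, swap(2,4) ⇒ 3 -1 -5 6 7 2 5 0 -2 -3 9 4
j=5: 2≤4, i=3, swap(3,5) ⇒ 3 -1 -5 2 7 6 5 0 -2 -3 9 4
j=6: 5>4, skip
j=7: 0≤4, i=4, swap(4,7) ⇒ 3 -1 -5 2 0 6 5 7 -2 -3 9 4
j=8: -2≤4, i=5, swap(5,8) ⇒ 3 -1 -5 2 0 -2 5 7 6 -3 9 4
j=9: -3≤4, i=6, swap(6,9) ⇒ 3 -1 -5 2 0 -2 -3 7 6 5 9 4
j=10: 9>4, skip
swap(7,11) ⇒ 3 -1 -5 2 0 -2 -3 4 6 5 9 7; return 7

3 -1 -5 2 0 -2 -3 4 6 5 9 7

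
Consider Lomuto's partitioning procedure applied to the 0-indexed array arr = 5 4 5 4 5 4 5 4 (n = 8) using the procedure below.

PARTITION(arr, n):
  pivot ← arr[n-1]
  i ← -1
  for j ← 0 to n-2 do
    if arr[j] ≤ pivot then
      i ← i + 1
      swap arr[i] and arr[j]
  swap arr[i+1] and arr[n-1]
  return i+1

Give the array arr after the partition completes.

4 4 4 4 5 5 5 5

pivot=4, i=-1
j=0: 5>4, skip
j=1: 4≤4, i=0, swap(0,1) ⇒ 4 5 5 4 5 4 5 4
j=2: 5>4, skip
j=3: 4≤4, i=1, swap(1,3) ⇒ 4 4 5 5 5 4 5 4
j=4: 5>4, skip
j=5: 4≤4, i=2, swap(2,5) ⇒ 4 4 4 5 5 5 5 4
j=6: 5>4, skip
swap(3,7) ⇒ 4 4 4 4 5 5 5 5; return 3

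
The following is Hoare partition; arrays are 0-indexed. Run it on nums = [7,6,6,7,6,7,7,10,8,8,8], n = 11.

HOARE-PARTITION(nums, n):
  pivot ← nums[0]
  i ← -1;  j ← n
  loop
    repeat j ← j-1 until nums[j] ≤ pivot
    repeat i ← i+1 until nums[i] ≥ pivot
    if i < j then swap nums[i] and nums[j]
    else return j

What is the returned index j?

4

pivot = nums[0] = 7; i = -1, j = 11
j→6 (nums[6]=7≤7), i→0 (nums[0]=7≥7); i<j, swap → [7,6,6,7,6,7,7,10,8,8,8]
j→5 (nums[5]=7≤7), i→3 (nums[3]=7≥7); i<j, swap → [7,6,6,7,6,7,7,10,8,8,8]
j→4, i→5; i≥j, return j=4. nums = [7,6,6,7,6,7,7,10,8,8,8]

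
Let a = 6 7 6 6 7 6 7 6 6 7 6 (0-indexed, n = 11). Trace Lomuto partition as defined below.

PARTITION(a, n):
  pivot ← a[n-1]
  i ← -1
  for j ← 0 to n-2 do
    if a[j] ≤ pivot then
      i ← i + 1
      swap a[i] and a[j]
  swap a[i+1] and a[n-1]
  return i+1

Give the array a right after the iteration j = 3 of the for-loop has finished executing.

6 6 6 7 7 6 7 6 6 7 6

pivot = a[10] = 6; i = -1
j=0: a[0]=6 ≤ 6 → i=0, swap a[0],a[0] (no change) → 6 7 6 6 7 6 7 6 6 7 6
j=1: a[1]=7 > 6 → no swap
j=2: a[2]=6 ≤ 6 → i=1, swap a[1],a[2] → 6 6 7 6 7 6 7 6 6 7 6
j=3: a[3]=6 ≤ 6 → i=2, swap a[2],a[3] → 6 6 6 7 7 6 7 6 6 7 6
(after j=3) a = 6 6 6 7 7 6 7 6 6 7 6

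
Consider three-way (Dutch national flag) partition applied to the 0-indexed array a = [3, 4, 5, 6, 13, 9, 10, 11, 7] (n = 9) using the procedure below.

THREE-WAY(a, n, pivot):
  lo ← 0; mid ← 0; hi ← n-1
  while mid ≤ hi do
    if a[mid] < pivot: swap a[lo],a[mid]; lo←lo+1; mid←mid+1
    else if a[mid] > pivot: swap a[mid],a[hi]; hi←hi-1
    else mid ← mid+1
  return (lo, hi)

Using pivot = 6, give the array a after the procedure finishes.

[3, 4, 5, 6, 9, 10, 11, 7, 13]

lo=0 mid=0 hi=8
3<6: swap(0,0), lo=1 mid=1 ⇒ [3, 4, 5, 6, 13, 9, 10, 11, 7]
4<6: swap(1,1), lo=2 mid=2 ⇒ [3, 4, 5, 6, 13, 9, 10, 11, 7]
5<6: swap(2,2), lo=3 mid=3 ⇒ [3, 4, 5, 6, 13, 9, 10, 11, 7]
6=6: mid=4
13>6: swap(4,8), hi=7 ⇒ [3, 4, 5, 6, 7, 9, 10, 11, 13]
7>6: swap(4,7), hi=6 ⇒ [3, 4, 5, 6, 11, 9, 10, 7, 13]
11>6: swap(4,6), hi=5 ⇒ [3, 4, 5, 6, 10, 9, 11, 7, 13]
10>6: swap(4,5), hi=4 ⇒ [3, 4, 5, 6, 9, 10, 11, 7, 13]
9>6: swap(4,4), hi=3 ⇒ [3, 4, 5, 6, 9, 10, 11, 7, 13]
done. lo=3 hi=3; a=[3, 4, 5, 6, 9, 10, 11, 7, 13]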